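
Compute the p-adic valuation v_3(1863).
v_3(1863) = 4

v_3(n) is the largest exponent k such that 3^k divides n. Factor out: 1863 = 3^4 · 23. (Sign doesn't affect v_p.) So v_3(1863) = 4.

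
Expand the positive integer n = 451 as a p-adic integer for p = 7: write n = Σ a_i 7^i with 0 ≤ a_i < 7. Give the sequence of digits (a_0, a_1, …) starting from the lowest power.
(a_0, a_1, …) = (3, 1, 2, 1)

Repeated division by 7 gives the digits low-to-high: 451 = 3 + 1·7^1 + 2·7^2 + 1·7^3. Digit sequence: (3, 1, 2, 1).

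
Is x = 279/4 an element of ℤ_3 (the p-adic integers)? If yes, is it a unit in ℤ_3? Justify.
x ∈ ℤ_3 but not a unit; v_3(x) = 2 > 0

ℤ_3 = {x ∈ ℚ_3 : v_3(x) ≥ 0} and ℤ_3^× = {x ∈ ℤ_3 : v_3(x) = 0}. Here v_3(279/4) = v_3(num) − v_3(den) = 2; compare against these criteria.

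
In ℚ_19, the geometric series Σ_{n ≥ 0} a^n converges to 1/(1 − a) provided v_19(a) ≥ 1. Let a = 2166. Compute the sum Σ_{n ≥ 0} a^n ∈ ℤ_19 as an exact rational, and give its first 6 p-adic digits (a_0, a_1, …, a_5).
Σ a^n = 1/(1 − a) = -1/2165;  first 6 digits = (1, 0, 6, 0, 17, 1)

v_19(a) = 2 ≥ 1, so the series converges in ℤ_19 to 1/(1 − a) = 1/(1 − 2166) = -1/2165. Expand this rational in ℤ_19: compute digits iteratively via d_i = x_i mod 19, x_{i+1} = (x_i − d_i)/19. The first 6 digits are (1, 0, 6, 0, 17, 1).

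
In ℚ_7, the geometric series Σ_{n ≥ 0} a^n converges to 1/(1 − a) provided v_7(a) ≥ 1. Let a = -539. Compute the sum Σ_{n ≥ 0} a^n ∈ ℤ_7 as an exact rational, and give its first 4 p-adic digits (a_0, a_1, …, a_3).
Σ a^n = 1/(1 − a) = 1/540;  first 4 digits = (1, 0, 3, 5)

v_7(a) = 2 ≥ 1, so the series converges in ℤ_7 to 1/(1 − a) = 1/(1 − (-539)) = 1/540. Expand this rational in ℤ_7: compute digits iteratively via d_i = x_i mod 7, x_{i+1} = (x_i − d_i)/7. The first 4 digits are (1, 0, 3, 5).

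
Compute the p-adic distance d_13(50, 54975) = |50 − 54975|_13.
d_13(50, 54975) = 1/2197

Step 1 — x − y = 50 − 54975 = -54925. Step 2 — v_13(-54925) = 3 (factor: -54925 = −(13^3 · 25); the sign does not affect v_p). Step 3 — |x − y|_13 = 13^{-3} = 1/2197.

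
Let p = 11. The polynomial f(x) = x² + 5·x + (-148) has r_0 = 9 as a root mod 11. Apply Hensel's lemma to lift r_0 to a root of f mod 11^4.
r_3 = 4387 (mod 14641)

Hensel: r_{i+1} = r_i − f(r_i)·(f′(r_i))^{-1} mod 11^{i+2}, f′(x) = 2x + 5. Iterate:
  r_0 = 9 (mod 11)
  r_1 = 31 (mod 121)
  r_2 = 394 (mod 1331)
  r_3 = 4387 (mod 14641)
Final: r = 4387 satisfies f(r) ≡ 0 mod 11^4.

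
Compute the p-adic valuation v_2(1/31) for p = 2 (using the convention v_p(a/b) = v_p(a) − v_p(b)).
v_2(1/31) = 0

Factor powers of 2 from the numerator and denominator of the reduced fraction: 1 = 2^0 · 1 and 31 = 2^0 · 31. Apply v_p(a/b) = v_p(a) − v_p(b): v_2(1/31) = 0 − 0 = 0.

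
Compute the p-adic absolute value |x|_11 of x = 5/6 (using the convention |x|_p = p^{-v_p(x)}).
|5/6|_11 = 1

Step 1 — compute v_11(x) by factoring powers of 11 out of the numerator and denominator: v_11(5/6) = 0. Step 2 — apply |x|_p = p^{-v_p(x)} = 11^{0} = 1.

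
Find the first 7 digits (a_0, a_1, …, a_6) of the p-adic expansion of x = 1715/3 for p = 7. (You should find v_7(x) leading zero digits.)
(a_0, …, a_6) = (0, 0, 0, 4, 2, 2, 2)

v_7(1715/3) = 3, so a_0 = ... = a_2 = 0. Factor out: x = 7^3 · u with u = 5/3 a unit in ℤ_7. Expand u iteratively via a_{v+i} = u_i mod 7, u_{i+1} = (u_i − a_{v+i})/7:
  u_0 = 5/3;  a_3 = 4;  u_1 = (u_0 − 4)/7 = -1/3
  u_1 = -1/3;  a_4 = 2;  u_2 = (u_1 − 2)/7 = -1/3
  u_2 = -1/3;  a_5 = 2;  u_3 = (u_2 − 2)/7 = -1/3
  u_3 = -1/3;  a_6 = 2;  u_4 = (u_3 − 2)/7 = -1/3
Digits: (0, 0, 0, 4, 2, 2, 2).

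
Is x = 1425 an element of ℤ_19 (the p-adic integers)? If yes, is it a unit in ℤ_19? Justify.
x ∈ ℤ_19 but not a unit; v_19(x) = 1 > 0

ℤ_19 = {x ∈ ℚ_19 : v_19(x) ≥ 0} and ℤ_19^× = {x ∈ ℤ_19 : v_19(x) = 0}. Here v_19(1425) = v_19(num) − v_19(den) = 1; compare against these criteria.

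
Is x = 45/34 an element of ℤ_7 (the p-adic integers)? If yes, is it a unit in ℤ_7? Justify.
x ∈ ℤ_7^× (unit); v_7(x) = 0

ℤ_7 = {x ∈ ℚ_7 : v_7(x) ≥ 0} and ℤ_7^× = {x ∈ ℤ_7 : v_7(x) = 0}. Here v_7(45/34) = v_7(num) − v_7(den) = 0; compare against these criteria.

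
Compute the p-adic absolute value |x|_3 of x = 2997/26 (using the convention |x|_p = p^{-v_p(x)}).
|2997/26|_3 = 1/81

Step 1 — compute v_3(x) by factoring powers of 3 out of the numerator and denominator: v_3(2997/26) = 4. Step 2 — apply |x|_p = p^{-v_p(x)} = 3^{-4} = 1/81.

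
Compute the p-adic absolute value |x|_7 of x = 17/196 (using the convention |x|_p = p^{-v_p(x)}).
|17/196|_7 = 49

Step 1 — compute v_7(x) by factoring powers of 7 out of the numerator and denominator: v_7(17/196) = -2. Step 2 — apply |x|_p = p^{-v_p(x)} = 7^{2} = 49.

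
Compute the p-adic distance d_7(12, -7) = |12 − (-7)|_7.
d_7(12, -7) = 1

Step 1 — x − y = 12 − (-7) = 19. Step 2 — v_7(19) = 0 (factor: 19 = (7^0 · 19); the sign does not affect v_p). Step 3 — |x − y|_7 = 7^{0} = 1.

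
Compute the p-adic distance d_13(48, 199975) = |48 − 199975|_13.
d_13(48, 199975) = 1/28561

Step 1 — x − y = 48 − 199975 = -199927. Step 2 — v_13(-199927) = 4 (factor: -199927 = −(13^4 · 7); the sign does not affect v_p). Step 3 — |x − y|_13 = 13^{-4} = 1/28561.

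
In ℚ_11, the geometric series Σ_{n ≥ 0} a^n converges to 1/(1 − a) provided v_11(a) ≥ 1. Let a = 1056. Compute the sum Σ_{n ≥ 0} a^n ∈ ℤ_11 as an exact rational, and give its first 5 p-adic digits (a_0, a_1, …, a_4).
Σ a^n = 1/(1 − a) = -1/1055;  first 5 digits = (1, 8, 6, 8, 1)

v_11(a) = 1 ≥ 1, so the series converges in ℤ_11 to 1/(1 − a) = 1/(1 − 1056) = -1/1055. Expand this rational in ℤ_11: compute digits iteratively via d_i = x_i mod 11, x_{i+1} = (x_i − d_i)/11. The first 5 digits are (1, 8, 6, 8, 1).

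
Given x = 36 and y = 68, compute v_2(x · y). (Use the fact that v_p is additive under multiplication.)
v_2(2448) = 4

v_p(x) = 2 (factor: 36 = 2^2 · 9); v_p(y) = 2 (factor: 68 = 2^2 · 17). Additivity: v_p(xy) = v_p(x) + v_p(y) = 2 + 2 = 4. (Direct check: xy = 2448 = 2^4 · (153).)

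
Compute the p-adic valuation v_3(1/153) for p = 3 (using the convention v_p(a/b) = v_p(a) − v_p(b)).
v_3(1/153) = -2

Factor powers of 3 from the numerator and denominator of the reduced fraction: 1 = 3^0 · 1 and 153 = 3^2 · 17. Apply v_p(a/b) = v_p(a) − v_p(b): v_3(1/153) = 0 − 2 = -2.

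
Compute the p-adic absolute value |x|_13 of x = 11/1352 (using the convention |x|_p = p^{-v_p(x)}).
|11/1352|_13 = 169

Step 1 — compute v_13(x) by factoring powers of 13 out of the numerator and denominator: v_13(11/1352) = -2. Step 2 — apply |x|_p = p^{-v_p(x)} = 13^{2} = 169.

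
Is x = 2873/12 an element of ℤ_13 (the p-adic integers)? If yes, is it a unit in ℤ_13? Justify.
x ∈ ℤ_13 but not a unit; v_13(x) = 2 > 0

ℤ_13 = {x ∈ ℚ_13 : v_13(x) ≥ 0} and ℤ_13^× = {x ∈ ℤ_13 : v_13(x) = 0}. Here v_13(2873/12) = v_13(num) − v_13(den) = 2; compare against these criteria.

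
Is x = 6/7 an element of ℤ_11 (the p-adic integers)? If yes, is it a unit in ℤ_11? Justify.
x ∈ ℤ_11^× (unit); v_11(x) = 0

ℤ_11 = {x ∈ ℚ_11 : v_11(x) ≥ 0} and ℤ_11^× = {x ∈ ℤ_11 : v_11(x) = 0}. Here v_11(6/7) = v_11(num) − v_11(den) = 0; compare against these criteria.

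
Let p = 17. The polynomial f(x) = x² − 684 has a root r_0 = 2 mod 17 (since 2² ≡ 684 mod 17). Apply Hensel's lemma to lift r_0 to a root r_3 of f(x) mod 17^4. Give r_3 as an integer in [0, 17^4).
r_3 = 22425 (mod 83521)

Hensel's recurrence: r_{i+1} = r_i − f(r_i)·(f′(r_i))^{-1} mod 17^{i+2}, with f′(x) = 2x. Iterate:
  r_0 = 2 (mod 17)
  r_1 = 172 (mod 289)
  r_2 = 2773 (mod 4913)
  r_3 = 22425 (mod 83521)
Final: r_3 = 22425, and one checks f(r_3) ≡ 0 mod 17^4.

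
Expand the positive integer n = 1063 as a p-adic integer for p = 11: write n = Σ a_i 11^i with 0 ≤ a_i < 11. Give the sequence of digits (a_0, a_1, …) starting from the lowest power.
(a_0, a_1, …) = (7, 8, 8)

Repeated division by 11 gives the digits low-to-high: 1063 = 7 + 8·11^1 + 8·11^2. Digit sequence: (7, 8, 8).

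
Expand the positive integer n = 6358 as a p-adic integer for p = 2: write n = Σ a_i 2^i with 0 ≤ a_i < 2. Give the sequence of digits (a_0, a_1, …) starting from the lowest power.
(a_0, a_1, …) = (0, 1, 1, 0, 1, 0, 1, 1, 0, 0, 0, 1, 1)

Repeated division by 2 gives the digits low-to-high: 6358 = 1·2^1 + 1·2^2 + 1·2^4 + 1·2^6 + 1·2^7 + 1·2^11 + 1·2^12. Digit sequence: (0, 1, 1, 0, 1, 0, 1, 1, 0, 0, 0, 1, 1).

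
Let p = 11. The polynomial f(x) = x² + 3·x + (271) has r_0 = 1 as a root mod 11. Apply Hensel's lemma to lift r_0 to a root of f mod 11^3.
r_2 = 672 (mod 1331)

Hensel: r_{i+1} = r_i − f(r_i)·(f′(r_i))^{-1} mod 11^{i+2}, f′(x) = 2x + 3. Iterate:
  r_0 = 1 (mod 11)
  r_1 = 67 (mod 121)
  r_2 = 672 (mod 1331)
Final: r = 672 satisfies f(r) ≡ 0 mod 11^3.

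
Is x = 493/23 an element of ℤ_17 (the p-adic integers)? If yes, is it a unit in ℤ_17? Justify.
x ∈ ℤ_17 but not a unit; v_17(x) = 1 > 0

ℤ_17 = {x ∈ ℚ_17 : v_17(x) ≥ 0} and ℤ_17^× = {x ∈ ℤ_17 : v_17(x) = 0}. Here v_17(493/23) = v_17(num) − v_17(den) = 1; compare against these criteria.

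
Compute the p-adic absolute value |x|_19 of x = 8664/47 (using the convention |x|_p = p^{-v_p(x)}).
|8664/47|_19 = 1/361

Step 1 — compute v_19(x) by factoring powers of 19 out of the numerator and denominator: v_19(8664/47) = 2. Step 2 — apply |x|_p = p^{-v_p(x)} = 19^{-2} = 1/361.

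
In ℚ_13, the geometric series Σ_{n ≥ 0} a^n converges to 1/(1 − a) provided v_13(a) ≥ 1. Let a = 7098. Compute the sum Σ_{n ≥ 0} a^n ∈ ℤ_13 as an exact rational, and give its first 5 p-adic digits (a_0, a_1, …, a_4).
Σ a^n = 1/(1 − a) = -1/7097;  first 5 digits = (1, 0, 3, 3, 9)

v_13(a) = 2 ≥ 1, so the series converges in ℤ_13 to 1/(1 − a) = 1/(1 − 7098) = -1/7097. Expand this rational in ℤ_13: compute digits iteratively via d_i = x_i mod 13, x_{i+1} = (x_i − d_i)/13. The first 5 digits are (1, 0, 3, 3, 9).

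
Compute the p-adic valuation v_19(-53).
v_19(-53) = 0

v_19(n) is the largest exponent k such that 19^k divides n. Factor out: -53 = -19^0 · 53. (Sign doesn't affect v_p.) So v_19(-53) = 0.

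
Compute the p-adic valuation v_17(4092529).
v_17(4092529) = 4

v_17(n) is the largest exponent k such that 17^k divides n. Factor out: 4092529 = 17^4 · 49. (Sign doesn't affect v_p.) So v_17(4092529) = 4.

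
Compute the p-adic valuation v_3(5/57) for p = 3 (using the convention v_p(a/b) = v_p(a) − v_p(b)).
v_3(5/57) = -1

Factor powers of 3 from the numerator and denominator of the reduced fraction: 5 = 3^0 · 5 and 57 = 3^1 · 19. Apply v_p(a/b) = v_p(a) − v_p(b): v_3(5/57) = 0 − 1 = -1.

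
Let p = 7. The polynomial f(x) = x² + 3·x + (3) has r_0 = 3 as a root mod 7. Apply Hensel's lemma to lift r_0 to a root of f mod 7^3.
r_2 = 17 (mod 343)

Hensel: r_{i+1} = r_i − f(r_i)·(f′(r_i))^{-1} mod 7^{i+2}, f′(x) = 2x + 3. Iterate:
  r_0 = 3 (mod 7)
  r_1 = 17 (mod 49)
  r_2 = 17 (mod 343)
Final: r = 17 satisfies f(r) ≡ 0 mod 7^3.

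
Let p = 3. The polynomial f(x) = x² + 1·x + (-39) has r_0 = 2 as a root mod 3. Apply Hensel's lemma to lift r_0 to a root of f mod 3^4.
r_3 = 50 (mod 81)

Hensel: r_{i+1} = r_i − f(r_i)·(f′(r_i))^{-1} mod 3^{i+2}, f′(x) = 2x + 1. Iterate:
  r_0 = 2 (mod 3)
  r_1 = 5 (mod 9)
  r_2 = 23 (mod 27)
  r_3 = 50 (mod 81)
Final: r = 50 satisfies f(r) ≡ 0 mod 3^4.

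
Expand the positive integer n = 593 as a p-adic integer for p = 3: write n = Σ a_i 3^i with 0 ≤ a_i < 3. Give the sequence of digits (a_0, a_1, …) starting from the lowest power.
(a_0, a_1, …) = (2, 2, 2, 0, 1, 2)

Repeated division by 3 gives the digits low-to-high: 593 = 2 + 2·3^1 + 2·3^2 + 1·3^4 + 2·3^5. Digit sequence: (2, 2, 2, 0, 1, 2).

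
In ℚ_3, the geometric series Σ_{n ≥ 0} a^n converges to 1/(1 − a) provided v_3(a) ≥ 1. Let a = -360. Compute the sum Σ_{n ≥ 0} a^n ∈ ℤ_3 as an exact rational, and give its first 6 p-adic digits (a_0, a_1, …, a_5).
Σ a^n = 1/(1 − a) = 1/361;  first 6 digits = (1, 0, 2, 1, 2, 0)

v_3(a) = 2 ≥ 1, so the series converges in ℤ_3 to 1/(1 − a) = 1/(1 − (-360)) = 1/361. Expand this rational in ℤ_3: compute digits iteratively via d_i = x_i mod 3, x_{i+1} = (x_i − d_i)/3. The first 6 digits are (1, 0, 2, 1, 2, 0).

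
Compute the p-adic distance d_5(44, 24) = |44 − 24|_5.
d_5(44, 24) = 1/5

Step 1 — x − y = 44 − 24 = 20. Step 2 — v_5(20) = 1 (factor: 20 = (5^1 · 4); the sign does not affect v_p). Step 3 — |x − y|_5 = 5^{-1} = 1/5.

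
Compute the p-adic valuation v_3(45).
v_3(45) = 2

v_3(n) is the largest exponent k such that 3^k divides n. Factor out: 45 = 3^2 · 5. (Sign doesn't affect v_p.) So v_3(45) = 2.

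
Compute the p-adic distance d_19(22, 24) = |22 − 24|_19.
d_19(22, 24) = 1

Step 1 — x − y = 22 − 24 = -2. Step 2 — v_19(-2) = 0 (factor: -2 = −(19^0 · 2); the sign does not affect v_p). Step 3 — |x − y|_19 = 19^{0} = 1.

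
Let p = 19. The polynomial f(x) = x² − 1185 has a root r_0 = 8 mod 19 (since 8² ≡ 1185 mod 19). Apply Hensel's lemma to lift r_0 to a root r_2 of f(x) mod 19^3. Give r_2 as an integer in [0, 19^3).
r_2 = 2402 (mod 6859)

Hensel's recurrence: r_{i+1} = r_i − f(r_i)·(f′(r_i))^{-1} mod 19^{i+2}, with f′(x) = 2x. Iterate:
  r_0 = 8 (mod 19)
  r_1 = 236 (mod 361)
  r_2 = 2402 (mod 6859)
Final: r_2 = 2402, and one checks f(r_2) ≡ 0 mod 19^3.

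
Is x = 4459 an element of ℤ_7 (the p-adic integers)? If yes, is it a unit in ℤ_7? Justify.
x ∈ ℤ_7 but not a unit; v_7(x) = 3 > 0

ℤ_7 = {x ∈ ℚ_7 : v_7(x) ≥ 0} and ℤ_7^× = {x ∈ ℤ_7 : v_7(x) = 0}. Here v_7(4459) = v_7(num) − v_7(den) = 3; compare against these criteria.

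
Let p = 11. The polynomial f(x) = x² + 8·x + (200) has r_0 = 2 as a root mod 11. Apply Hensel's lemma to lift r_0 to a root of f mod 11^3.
r_2 = 387 (mod 1331)

Hensel: r_{i+1} = r_i − f(r_i)·(f′(r_i))^{-1} mod 11^{i+2}, f′(x) = 2x + 8. Iterate:
  r_0 = 2 (mod 11)
  r_1 = 24 (mod 121)
  r_2 = 387 (mod 1331)
Final: r = 387 satisfies f(r) ≡ 0 mod 11^3.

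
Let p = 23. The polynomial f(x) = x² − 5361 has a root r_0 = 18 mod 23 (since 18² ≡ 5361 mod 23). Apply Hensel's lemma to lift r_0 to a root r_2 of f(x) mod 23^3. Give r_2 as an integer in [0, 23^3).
r_2 = 4963 (mod 12167)

Hensel's recurrence: r_{i+1} = r_i − f(r_i)·(f′(r_i))^{-1} mod 23^{i+2}, with f′(x) = 2x. Iterate:
  r_0 = 18 (mod 23)
  r_1 = 202 (mod 529)
  r_2 = 4963 (mod 12167)
Final: r_2 = 4963, and one checks f(r_2) ≡ 0 mod 23^3.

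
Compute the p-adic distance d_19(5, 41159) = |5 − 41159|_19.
d_19(5, 41159) = 1/6859

Step 1 — x − y = 5 − 41159 = -41154. Step 2 — v_19(-41154) = 3 (factor: -41154 = −(19^3 · 6); the sign does not affect v_p). Step 3 — |x − y|_19 = 19^{-3} = 1/6859.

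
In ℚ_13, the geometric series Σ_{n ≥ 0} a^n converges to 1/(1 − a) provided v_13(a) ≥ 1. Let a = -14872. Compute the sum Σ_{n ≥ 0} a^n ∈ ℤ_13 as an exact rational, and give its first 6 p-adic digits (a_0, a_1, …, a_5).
Σ a^n = 1/(1 − a) = 1/14873;  first 6 digits = (1, 0, 3, 6, 8, 10)

v_13(a) = 2 ≥ 1, so the series converges in ℤ_13 to 1/(1 − a) = 1/(1 − (-14872)) = 1/14873. Expand this rational in ℤ_13: compute digits iteratively via d_i = x_i mod 13, x_{i+1} = (x_i − d_i)/13. The first 6 digits are (1, 0, 3, 6, 8, 10).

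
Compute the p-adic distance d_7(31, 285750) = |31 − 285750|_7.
d_7(31, 285750) = 1/16807

Step 1 — x − y = 31 − 285750 = -285719. Step 2 — v_7(-285719) = 5 (factor: -285719 = −(7^5 · 17); the sign does not affect v_p). Step 3 — |x − y|_7 = 7^{-5} = 1/16807.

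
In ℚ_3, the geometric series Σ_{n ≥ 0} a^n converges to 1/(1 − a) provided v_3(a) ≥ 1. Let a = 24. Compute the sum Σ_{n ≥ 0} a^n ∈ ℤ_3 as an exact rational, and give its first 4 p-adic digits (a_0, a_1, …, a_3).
Σ a^n = 1/(1 − a) = -1/23;  first 4 digits = (1, 2, 0, 0)

v_3(a) = 1 ≥ 1, so the series converges in ℤ_3 to 1/(1 − a) = 1/(1 − 24) = -1/23. Expand this rational in ℤ_3: compute digits iteratively via d_i = x_i mod 3, x_{i+1} = (x_i − d_i)/3. The first 4 digits are (1, 2, 0, 0).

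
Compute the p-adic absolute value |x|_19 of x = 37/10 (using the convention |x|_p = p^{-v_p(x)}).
|37/10|_19 = 1

Step 1 — compute v_19(x) by factoring powers of 19 out of the numerator and denominator: v_19(37/10) = 0. Step 2 — apply |x|_p = p^{-v_p(x)} = 19^{0} = 1.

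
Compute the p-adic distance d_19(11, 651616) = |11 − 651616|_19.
d_19(11, 651616) = 1/130321

Step 1 — x − y = 11 − 651616 = -651605. Step 2 — v_19(-651605) = 4 (factor: -651605 = −(19^4 · 5); the sign does not affect v_p). Step 3 — |x − y|_19 = 19^{-4} = 1/130321.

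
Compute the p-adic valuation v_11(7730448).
v_11(7730448) = 5

v_11(n) is the largest exponent k such that 11^k divides n. Factor out: 7730448 = 11^5 · 48. (Sign doesn't affect v_p.) So v_11(7730448) = 5.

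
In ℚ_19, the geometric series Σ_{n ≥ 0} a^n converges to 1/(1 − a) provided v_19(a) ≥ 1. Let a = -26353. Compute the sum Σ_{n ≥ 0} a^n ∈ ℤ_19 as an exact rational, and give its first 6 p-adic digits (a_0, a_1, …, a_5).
Σ a^n = 1/(1 − a) = 1/26354;  first 6 digits = (1, 0, 3, 15, 8, 14)

v_19(a) = 2 ≥ 1, so the series converges in ℤ_19 to 1/(1 − a) = 1/(1 − (-26353)) = 1/26354. Expand this rational in ℤ_19: compute digits iteratively via d_i = x_i mod 19, x_{i+1} = (x_i − d_i)/19. The first 6 digits are (1, 0, 3, 15, 8, 14).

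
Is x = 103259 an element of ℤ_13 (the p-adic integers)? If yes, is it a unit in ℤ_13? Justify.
x ∈ ℤ_13 but not a unit; v_13(x) = 3 > 0

ℤ_13 = {x ∈ ℚ_13 : v_13(x) ≥ 0} and ℤ_13^× = {x ∈ ℤ_13 : v_13(x) = 0}. Here v_13(103259) = v_13(num) − v_13(den) = 3; compare against these criteria.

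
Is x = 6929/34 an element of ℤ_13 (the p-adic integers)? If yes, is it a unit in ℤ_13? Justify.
x ∈ ℤ_13 but not a unit; v_13(x) = 2 > 0

ℤ_13 = {x ∈ ℚ_13 : v_13(x) ≥ 0} and ℤ_13^× = {x ∈ ℤ_13 : v_13(x) = 0}. Here v_13(6929/34) = v_13(num) − v_13(den) = 2; compare against these criteria.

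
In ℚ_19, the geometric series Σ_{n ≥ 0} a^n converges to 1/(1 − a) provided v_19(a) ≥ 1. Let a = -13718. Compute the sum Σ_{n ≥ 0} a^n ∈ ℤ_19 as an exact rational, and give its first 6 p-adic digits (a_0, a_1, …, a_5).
Σ a^n = 1/(1 − a) = 1/13719;  first 6 digits = (1, 0, 0, 17, 18, 18)

v_19(a) = 3 ≥ 1, so the series converges in ℤ_19 to 1/(1 − a) = 1/(1 − (-13718)) = 1/13719. Expand this rational in ℤ_19: compute digits iteratively via d_i = x_i mod 19, x_{i+1} = (x_i − d_i)/19. The first 6 digits are (1, 0, 0, 17, 18, 18).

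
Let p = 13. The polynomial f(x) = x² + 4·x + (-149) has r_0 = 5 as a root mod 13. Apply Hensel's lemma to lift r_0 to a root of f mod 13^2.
r_1 = 109 (mod 169)

Hensel: r_{i+1} = r_i − f(r_i)·(f′(r_i))^{-1} mod 13^{i+2}, f′(x) = 2x + 4. Iterate:
  r_0 = 5 (mod 13)
  r_1 = 109 (mod 169)
Final: r = 109 satisfies f(r) ≡ 0 mod 13^2.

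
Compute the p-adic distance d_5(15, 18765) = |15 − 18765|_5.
d_5(15, 18765) = 1/3125

Step 1 — x − y = 15 − 18765 = -18750. Step 2 — v_5(-18750) = 5 (factor: -18750 = −(5^5 · 6); the sign does not affect v_p). Step 3 — |x − y|_5 = 5^{-5} = 1/3125.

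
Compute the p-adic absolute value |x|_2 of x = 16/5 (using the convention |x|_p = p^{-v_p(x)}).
|16/5|_2 = 1/16

Step 1 — compute v_2(x) by factoring powers of 2 out of the numerator and denominator: v_2(16/5) = 4. Step 2 — apply |x|_p = p^{-v_p(x)} = 2^{-4} = 1/16.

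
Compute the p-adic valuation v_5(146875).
v_5(146875) = 5

v_5(n) is the largest exponent k such that 5^k divides n. Factor out: 146875 = 5^5 · 47. (Sign doesn't affect v_p.) So v_5(146875) = 5.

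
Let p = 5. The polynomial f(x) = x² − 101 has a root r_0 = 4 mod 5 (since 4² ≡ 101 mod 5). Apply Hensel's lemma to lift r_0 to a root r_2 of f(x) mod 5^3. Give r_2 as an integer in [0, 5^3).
r_2 = 74 (mod 125)

Hensel's recurrence: r_{i+1} = r_i − f(r_i)·(f′(r_i))^{-1} mod 5^{i+2}, with f′(x) = 2x. Iterate:
  r_0 = 4 (mod 5)
  r_1 = 24 (mod 25)
  r_2 = 74 (mod 125)
Final: r_2 = 74, and one checks f(r_2) ≡ 0 mod 5^3.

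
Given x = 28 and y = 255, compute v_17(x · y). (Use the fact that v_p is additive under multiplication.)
v_17(7140) = 1

v_p(x) = 0 (factor: 28 = 17^0 · 28); v_p(y) = 1 (factor: 255 = 17^1 · 15). Additivity: v_p(xy) = v_p(x) + v_p(y) = 0 + 1 = 1. (Direct check: xy = 7140 = 17^1 · (420).)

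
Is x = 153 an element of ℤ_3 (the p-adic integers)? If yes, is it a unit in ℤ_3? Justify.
x ∈ ℤ_3 but not a unit; v_3(x) = 2 > 0

ℤ_3 = {x ∈ ℚ_3 : v_3(x) ≥ 0} and ℤ_3^× = {x ∈ ℤ_3 : v_3(x) = 0}. Here v_3(153) = v_3(num) − v_3(den) = 2; compare against these criteria.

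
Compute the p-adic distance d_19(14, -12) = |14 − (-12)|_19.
d_19(14, -12) = 1

Step 1 — x − y = 14 − (-12) = 26. Step 2 — v_19(26) = 0 (factor: 26 = (19^0 · 26); the sign does not affect v_p). Step 3 — |x − y|_19 = 19^{0} = 1.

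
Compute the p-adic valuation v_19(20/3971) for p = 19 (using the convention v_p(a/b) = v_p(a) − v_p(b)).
v_19(20/3971) = -2

Factor powers of 19 from the numerator and denominator of the reduced fraction: 20 = 19^0 · 20 and 3971 = 19^2 · 11. Apply v_p(a/b) = v_p(a) − v_p(b): v_19(20/3971) = 0 − 2 = -2.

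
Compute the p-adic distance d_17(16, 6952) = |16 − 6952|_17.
d_17(16, 6952) = 1/289

Step 1 — x − y = 16 − 6952 = -6936. Step 2 — v_17(-6936) = 2 (factor: -6936 = −(17^2 · 24); the sign does not affect v_p). Step 3 — |x − y|_17 = 17^{-2} = 1/289.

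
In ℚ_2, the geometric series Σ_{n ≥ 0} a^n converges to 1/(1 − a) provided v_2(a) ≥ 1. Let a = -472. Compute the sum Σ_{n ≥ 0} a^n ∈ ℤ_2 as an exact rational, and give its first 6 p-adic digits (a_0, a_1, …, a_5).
Σ a^n = 1/(1 − a) = 1/473;  first 6 digits = (1, 0, 0, 1, 0, 1)

v_2(a) = 3 ≥ 1, so the series converges in ℤ_2 to 1/(1 − a) = 1/(1 − (-472)) = 1/473. Expand this rational in ℤ_2: compute digits iteratively via d_i = x_i mod 2, x_{i+1} = (x_i − d_i)/2. The first 6 digits are (1, 0, 0, 1, 0, 1).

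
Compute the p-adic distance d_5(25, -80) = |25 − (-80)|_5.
d_5(25, -80) = 1/5

Step 1 — x − y = 25 − (-80) = 105. Step 2 — v_5(105) = 1 (factor: 105 = (5^1 · 21); the sign does not affect v_p). Step 3 — |x − y|_5 = 5^{-1} = 1/5.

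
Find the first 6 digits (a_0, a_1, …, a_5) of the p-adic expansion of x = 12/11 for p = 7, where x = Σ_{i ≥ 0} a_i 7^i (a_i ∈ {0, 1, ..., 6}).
(a_0, …, a_5) = (3, 1, 3, 4, 0, 5)

v_7(12/11) = 0 (numerator and denominator both coprime to 7), so x ∈ ℤ_7^×. Compute digits iteratively via a_i = x_i mod 7, x_{i+1} = (x_i − a_i)/7, with x_0 = x:
  x_0 = 12/11;  a_0 = 3;  x_1 = (x_0 − 3)/7 = -3/11
  x_1 = -3/11;  a_1 = 1;  x_2 = (x_1 − 1)/7 = -2/11
  x_2 = -2/11;  a_2 = 3;  x_3 = (x_2 − 3)/7 = -5/11
  x_3 = -5/11;  a_3 = 4;  x_4 = (x_3 − 4)/7 = -7/11
  x_4 = -7/11;  a_4 = 0;  x_5 = (x_4 − 0)/7 = -1/11
  x_5 = -1/11;  a_5 = 5;  x_6 = (x_5 − 5)/7 = -8/11
Digits: (3, 1, 3, 4, 0, 5).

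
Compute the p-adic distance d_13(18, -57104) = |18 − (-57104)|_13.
d_13(18, -57104) = 1/28561

Step 1 — x − y = 18 − (-57104) = 57122. Step 2 — v_13(57122) = 4 (factor: 57122 = (13^4 · 2); the sign does not affect v_p). Step 3 — |x − y|_13 = 13^{-4} = 1/28561.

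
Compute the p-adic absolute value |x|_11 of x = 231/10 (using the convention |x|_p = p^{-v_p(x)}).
|231/10|_11 = 1/11

Step 1 — compute v_11(x) by factoring powers of 11 out of the numerator and denominator: v_11(231/10) = 1. Step 2 — apply |x|_p = p^{-v_p(x)} = 11^{-1} = 1/11.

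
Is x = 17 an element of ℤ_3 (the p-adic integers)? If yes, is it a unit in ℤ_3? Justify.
x ∈ ℤ_3^× (unit); v_3(x) = 0

ℤ_3 = {x ∈ ℚ_3 : v_3(x) ≥ 0} and ℤ_3^× = {x ∈ ℤ_3 : v_3(x) = 0}. Here v_3(17) = v_3(num) − v_3(den) = 0; compare against these criteria.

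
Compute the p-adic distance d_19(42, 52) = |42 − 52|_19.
d_19(42, 52) = 1

Step 1 — x − y = 42 − 52 = -10. Step 2 — v_19(-10) = 0 (factor: -10 = −(19^0 · 10); the sign does not affect v_p). Step 3 — |x − y|_19 = 19^{0} = 1.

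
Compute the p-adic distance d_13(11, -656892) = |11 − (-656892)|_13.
d_13(11, -656892) = 1/28561

Step 1 — x − y = 11 − (-656892) = 656903. Step 2 — v_13(656903) = 4 (factor: 656903 = (13^4 · 23); the sign does not affect v_p). Step 3 — |x − y|_13 = 13^{-4} = 1/28561.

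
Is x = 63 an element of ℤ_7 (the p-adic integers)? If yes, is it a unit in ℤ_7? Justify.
x ∈ ℤ_7 but not a unit; v_7(x) = 1 > 0

ℤ_7 = {x ∈ ℚ_7 : v_7(x) ≥ 0} and ℤ_7^× = {x ∈ ℤ_7 : v_7(x) = 0}. Here v_7(63) = v_7(num) − v_7(den) = 1; compare against these criteria.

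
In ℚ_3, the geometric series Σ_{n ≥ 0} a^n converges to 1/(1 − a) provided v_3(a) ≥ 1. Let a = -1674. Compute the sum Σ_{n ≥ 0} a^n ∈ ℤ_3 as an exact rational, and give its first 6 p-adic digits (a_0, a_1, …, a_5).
Σ a^n = 1/(1 − a) = 1/1675;  first 6 digits = (1, 0, 0, 1, 0, 2)

v_3(a) = 3 ≥ 1, so the series converges in ℤ_3 to 1/(1 − a) = 1/(1 − (-1674)) = 1/1675. Expand this rational in ℤ_3: compute digits iteratively via d_i = x_i mod 3, x_{i+1} = (x_i − d_i)/3. The first 6 digits are (1, 0, 0, 1, 0, 2).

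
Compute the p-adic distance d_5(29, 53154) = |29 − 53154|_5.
d_5(29, 53154) = 1/3125

Step 1 — x − y = 29 − 53154 = -53125. Step 2 — v_5(-53125) = 5 (factor: -53125 = −(5^5 · 17); the sign does not affect v_p). Step 3 — |x − y|_5 = 5^{-5} = 1/3125.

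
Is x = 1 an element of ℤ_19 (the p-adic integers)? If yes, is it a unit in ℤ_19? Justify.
x ∈ ℤ_19^× (unit); v_19(x) = 0

ℤ_19 = {x ∈ ℚ_19 : v_19(x) ≥ 0} and ℤ_19^× = {x ∈ ℤ_19 : v_19(x) = 0}. Here v_19(1) = v_19(num) − v_19(den) = 0; compare against these criteria.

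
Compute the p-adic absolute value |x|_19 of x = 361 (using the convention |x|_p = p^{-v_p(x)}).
|361|_19 = 1/361

Step 1 — compute v_19(x) by factoring powers of 19 out of the numerator and denominator: v_19(361) = 2. Step 2 — apply |x|_p = p^{-v_p(x)} = 19^{-2} = 1/361.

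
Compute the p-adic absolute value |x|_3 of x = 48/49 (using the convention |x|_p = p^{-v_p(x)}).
|48/49|_3 = 1/3

Step 1 — compute v_3(x) by factoring powers of 3 out of the numerator and denominator: v_3(48/49) = 1. Step 2 — apply |x|_p = p^{-v_p(x)} = 3^{-1} = 1/3.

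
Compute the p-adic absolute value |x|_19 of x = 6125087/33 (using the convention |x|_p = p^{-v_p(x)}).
|6125087/33|_19 = 1/130321

Step 1 — compute v_19(x) by factoring powers of 19 out of the numerator and denominator: v_19(6125087/33) = 4. Step 2 — apply |x|_p = p^{-v_p(x)} = 19^{-4} = 1/130321.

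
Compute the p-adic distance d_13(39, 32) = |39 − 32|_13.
d_13(39, 32) = 1

Step 1 — x − y = 39 − 32 = 7. Step 2 — v_13(7) = 0 (factor: 7 = (13^0 · 7); the sign does not affect v_p). Step 3 — |x − y|_13 = 13^{0} = 1.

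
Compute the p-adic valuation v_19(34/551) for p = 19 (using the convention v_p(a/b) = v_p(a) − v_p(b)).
v_19(34/551) = -1

Factor powers of 19 from the numerator and denominator of the reduced fraction: 34 = 19^0 · 34 and 551 = 19^1 · 29. Apply v_p(a/b) = v_p(a) − v_p(b): v_19(34/551) = 0 − 1 = -1.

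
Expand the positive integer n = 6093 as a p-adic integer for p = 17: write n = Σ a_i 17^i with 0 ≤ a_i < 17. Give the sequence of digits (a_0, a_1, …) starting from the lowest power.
(a_0, a_1, …) = (7, 1, 4, 1)

Repeated division by 17 gives the digits low-to-high: 6093 = 7 + 1·17^1 + 4·17^2 + 1·17^3. Digit sequence: (7, 1, 4, 1).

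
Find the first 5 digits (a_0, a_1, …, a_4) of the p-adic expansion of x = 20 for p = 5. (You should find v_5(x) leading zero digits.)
(a_0, …, a_4) = (0, 4, 0, 0, 0)

v_5(20) = 1, so a_0 = ... = a_0 = 0. Factor out: x = 5^1 · u with u = 4 a unit in ℤ_5. Expand u iteratively via a_{v+i} = u_i mod 5, u_{i+1} = (u_i − a_{v+i})/5:
  u_0 = 4;  a_1 = 4;  u_1 = (u_0 − 4)/5 = 0
  u_1 = 0;  a_2 = 0;  u_2 = (u_1 − 0)/5 = 0
  u_2 = 0;  a_3 = 0;  u_3 = (u_2 − 0)/5 = 0
  u_3 = 0;  a_4 = 0;  u_4 = (u_3 − 0)/5 = 0
Digits: (0, 4, 0, 0, 0).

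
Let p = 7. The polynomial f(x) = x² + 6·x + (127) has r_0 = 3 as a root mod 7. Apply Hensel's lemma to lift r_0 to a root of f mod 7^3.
r_2 = 325 (mod 343)

Hensel: r_{i+1} = r_i − f(r_i)·(f′(r_i))^{-1} mod 7^{i+2}, f′(x) = 2x + 6. Iterate:
  r_0 = 3 (mod 7)
  r_1 = 31 (mod 49)
  r_2 = 325 (mod 343)
Final: r = 325 satisfies f(r) ≡ 0 mod 7^3.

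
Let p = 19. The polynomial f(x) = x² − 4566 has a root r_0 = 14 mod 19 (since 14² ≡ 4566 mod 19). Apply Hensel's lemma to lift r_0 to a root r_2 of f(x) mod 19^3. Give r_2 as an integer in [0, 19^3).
r_2 = 5353 (mod 6859)

Hensel's recurrence: r_{i+1} = r_i − f(r_i)·(f′(r_i))^{-1} mod 19^{i+2}, with f′(x) = 2x. Iterate:
  r_0 = 14 (mod 19)
  r_1 = 299 (mod 361)
  r_2 = 5353 (mod 6859)
Final: r_2 = 5353, and one checks f(r_2) ≡ 0 mod 19^3.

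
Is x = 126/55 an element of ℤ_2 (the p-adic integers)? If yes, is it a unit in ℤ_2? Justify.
x ∈ ℤ_2 but not a unit; v_2(x) = 1 > 0

ℤ_2 = {x ∈ ℚ_2 : v_2(x) ≥ 0} and ℤ_2^× = {x ∈ ℤ_2 : v_2(x) = 0}. Here v_2(126/55) = v_2(num) − v_2(den) = 1; compare against these criteria.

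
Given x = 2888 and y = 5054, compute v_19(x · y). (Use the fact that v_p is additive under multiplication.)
v_19(14595952) = 4

v_p(x) = 2 (factor: 2888 = 19^2 · 8); v_p(y) = 2 (factor: 5054 = 19^2 · 14). Additivity: v_p(xy) = v_p(x) + v_p(y) = 2 + 2 = 4. (Direct check: xy = 14595952 = 19^4 · (112).)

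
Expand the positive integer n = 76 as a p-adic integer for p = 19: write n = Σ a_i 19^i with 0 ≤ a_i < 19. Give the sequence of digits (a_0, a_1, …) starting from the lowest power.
(a_0, a_1, …) = (0, 4)

Repeated division by 19 gives the digits low-to-high: 76 = 4·19^1. Digit sequence: (0, 4).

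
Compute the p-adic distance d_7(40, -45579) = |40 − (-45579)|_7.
d_7(40, -45579) = 1/2401

Step 1 — x − y = 40 − (-45579) = 45619. Step 2 — v_7(45619) = 4 (factor: 45619 = (7^4 · 19); the sign does not affect v_p). Step 3 — |x − y|_7 = 7^{-4} = 1/2401.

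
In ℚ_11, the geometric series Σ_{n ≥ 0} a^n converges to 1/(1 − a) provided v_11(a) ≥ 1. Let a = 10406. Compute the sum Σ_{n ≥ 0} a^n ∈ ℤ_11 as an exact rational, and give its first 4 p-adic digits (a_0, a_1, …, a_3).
Σ a^n = 1/(1 − a) = -1/10405;  first 4 digits = (1, 0, 9, 7)

v_11(a) = 2 ≥ 1, so the series converges in ℤ_11 to 1/(1 − a) = 1/(1 − 10406) = -1/10405. Expand this rational in ℤ_11: compute digits iteratively via d_i = x_i mod 11, x_{i+1} = (x_i − d_i)/11. The first 4 digits are (1, 0, 9, 7).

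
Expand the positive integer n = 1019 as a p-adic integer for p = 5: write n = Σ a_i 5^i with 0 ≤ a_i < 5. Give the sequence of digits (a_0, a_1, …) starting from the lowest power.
(a_0, a_1, …) = (4, 3, 0, 3, 1)

Repeated division by 5 gives the digits low-to-high: 1019 = 4 + 3·5^1 + 3·5^3 + 1·5^4. Digit sequence: (4, 3, 0, 3, 1).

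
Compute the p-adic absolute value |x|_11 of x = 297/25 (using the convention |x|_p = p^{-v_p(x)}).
|297/25|_11 = 1/11

Step 1 — compute v_11(x) by factoring powers of 11 out of the numerator and denominator: v_11(297/25) = 1. Step 2 — apply |x|_p = p^{-v_p(x)} = 11^{-1} = 1/11.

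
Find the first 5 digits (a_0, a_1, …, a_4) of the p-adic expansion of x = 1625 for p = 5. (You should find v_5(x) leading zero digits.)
(a_0, …, a_4) = (0, 0, 0, 3, 2)

v_5(1625) = 3, so a_0 = ... = a_2 = 0. Factor out: x = 5^3 · u with u = 13 a unit in ℤ_5. Expand u iteratively via a_{v+i} = u_i mod 5, u_{i+1} = (u_i − a_{v+i})/5:
  u_0 = 13;  a_3 = 3;  u_1 = (u_0 − 3)/5 = 2
  u_1 = 2;  a_4 = 2;  u_2 = (u_1 − 2)/5 = 0
Digits: (0, 0, 0, 3, 2).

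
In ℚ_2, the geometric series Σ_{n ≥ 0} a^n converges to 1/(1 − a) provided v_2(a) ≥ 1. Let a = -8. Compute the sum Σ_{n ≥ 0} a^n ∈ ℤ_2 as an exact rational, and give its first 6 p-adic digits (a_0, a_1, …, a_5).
Σ a^n = 1/(1 − a) = 1/9;  first 6 digits = (1, 0, 0, 1, 1, 1)

v_2(a) = 3 ≥ 1, so the series converges in ℤ_2 to 1/(1 − a) = 1/(1 − (-8)) = 1/9. Expand this rational in ℤ_2: compute digits iteratively via d_i = x_i mod 2, x_{i+1} = (x_i − d_i)/2. The first 6 digits are (1, 0, 0, 1, 1, 1).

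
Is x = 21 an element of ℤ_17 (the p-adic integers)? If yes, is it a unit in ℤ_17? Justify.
x ∈ ℤ_17^× (unit); v_17(x) = 0

ℤ_17 = {x ∈ ℚ_17 : v_17(x) ≥ 0} and ℤ_17^× = {x ∈ ℤ_17 : v_17(x) = 0}. Here v_17(21) = v_17(num) − v_17(den) = 0; compare against these criteria.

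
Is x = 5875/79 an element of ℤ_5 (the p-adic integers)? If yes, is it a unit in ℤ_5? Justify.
x ∈ ℤ_5 but not a unit; v_5(x) = 3 > 0

ℤ_5 = {x ∈ ℚ_5 : v_5(x) ≥ 0} and ℤ_5^× = {x ∈ ℤ_5 : v_5(x) = 0}. Here v_5(5875/79) = v_5(num) − v_5(den) = 3; compare against these criteria.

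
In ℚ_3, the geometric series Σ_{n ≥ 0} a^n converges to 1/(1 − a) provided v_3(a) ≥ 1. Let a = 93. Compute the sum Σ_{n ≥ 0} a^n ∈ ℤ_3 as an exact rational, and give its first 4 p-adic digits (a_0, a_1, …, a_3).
Σ a^n = 1/(1 − a) = -1/92;  first 4 digits = (1, 1, 2, 0)

v_3(a) = 1 ≥ 1, so the series converges in ℤ_3 to 1/(1 − a) = 1/(1 − 93) = -1/92. Expand this rational in ℤ_3: compute digits iteratively via d_i = x_i mod 3, x_{i+1} = (x_i − d_i)/3. The first 4 digits are (1, 1, 2, 0).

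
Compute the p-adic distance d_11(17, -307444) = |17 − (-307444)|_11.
d_11(17, -307444) = 1/14641

Step 1 — x − y = 17 − (-307444) = 307461. Step 2 — v_11(307461) = 4 (factor: 307461 = (11^4 · 21); the sign does not affect v_p). Step 3 — |x − y|_11 = 11^{-4} = 1/14641.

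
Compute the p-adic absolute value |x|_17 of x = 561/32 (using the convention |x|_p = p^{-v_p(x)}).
|561/32|_17 = 1/17

Step 1 — compute v_17(x) by factoring powers of 17 out of the numerator and denominator: v_17(561/32) = 1. Step 2 — apply |x|_p = p^{-v_p(x)} = 17^{-1} = 1/17.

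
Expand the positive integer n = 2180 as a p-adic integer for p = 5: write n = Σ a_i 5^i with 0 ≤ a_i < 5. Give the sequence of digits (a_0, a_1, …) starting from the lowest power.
(a_0, a_1, …) = (0, 1, 2, 2, 3)

Repeated division by 5 gives the digits low-to-high: 2180 = 1·5^1 + 2·5^2 + 2·5^3 + 3·5^4. Digit sequence: (0, 1, 2, 2, 3).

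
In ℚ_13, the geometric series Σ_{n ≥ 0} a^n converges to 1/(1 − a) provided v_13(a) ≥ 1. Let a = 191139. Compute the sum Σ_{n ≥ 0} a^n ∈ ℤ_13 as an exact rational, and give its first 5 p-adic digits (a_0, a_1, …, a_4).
Σ a^n = 1/(1 − a) = -1/191138;  first 5 digits = (1, 0, 0, 9, 6)

v_13(a) = 3 ≥ 1, so the series converges in ℤ_13 to 1/(1 − a) = 1/(1 − 191139) = -1/191138. Expand this rational in ℤ_13: compute digits iteratively via d_i = x_i mod 13, x_{i+1} = (x_i − d_i)/13. The first 5 digits are (1, 0, 0, 9, 6).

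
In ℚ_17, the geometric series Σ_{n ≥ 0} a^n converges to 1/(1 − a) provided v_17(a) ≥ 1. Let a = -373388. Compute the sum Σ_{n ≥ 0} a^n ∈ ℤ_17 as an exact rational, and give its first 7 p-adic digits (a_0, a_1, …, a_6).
Σ a^n = 1/(1 − a) = 1/373389;  first 7 digits = (1, 0, 0, 9, 12, 16, 12)

v_17(a) = 3 ≥ 1, so the series converges in ℤ_17 to 1/(1 − a) = 1/(1 − (-373388)) = 1/373389. Expand this rational in ℤ_17: compute digits iteratively via d_i = x_i mod 17, x_{i+1} = (x_i − d_i)/17. The first 7 digits are (1, 0, 0, 9, 12, 16, 12).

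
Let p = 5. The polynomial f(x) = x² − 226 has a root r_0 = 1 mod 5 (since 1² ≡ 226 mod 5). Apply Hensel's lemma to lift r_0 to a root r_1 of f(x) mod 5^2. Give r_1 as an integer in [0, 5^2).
r_1 = 1 (mod 25)

Hensel's recurrence: r_{i+1} = r_i − f(r_i)·(f′(r_i))^{-1} mod 5^{i+2}, with f′(x) = 2x. Iterate:
  r_0 = 1 (mod 5)
  r_1 = 1 (mod 25)
Final: r_1 = 1, and one checks f(r_1) ≡ 0 mod 5^2.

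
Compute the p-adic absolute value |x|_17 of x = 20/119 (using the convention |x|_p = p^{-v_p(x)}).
|20/119|_17 = 17

Step 1 — compute v_17(x) by factoring powers of 17 out of the numerator and denominator: v_17(20/119) = -1. Step 2 — apply |x|_p = p^{-v_p(x)} = 17^{1} = 17.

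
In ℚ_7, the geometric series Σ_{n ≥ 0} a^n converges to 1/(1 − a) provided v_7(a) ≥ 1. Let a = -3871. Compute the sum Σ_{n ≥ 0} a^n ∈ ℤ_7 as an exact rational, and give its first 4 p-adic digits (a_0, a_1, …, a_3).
Σ a^n = 1/(1 − a) = 1/3872;  first 4 digits = (1, 0, 5, 2)

v_7(a) = 2 ≥ 1, so the series converges in ℤ_7 to 1/(1 − a) = 1/(1 − (-3871)) = 1/3872. Expand this rational in ℤ_7: compute digits iteratively via d_i = x_i mod 7, x_{i+1} = (x_i − d_i)/7. The first 4 digits are (1, 0, 5, 2).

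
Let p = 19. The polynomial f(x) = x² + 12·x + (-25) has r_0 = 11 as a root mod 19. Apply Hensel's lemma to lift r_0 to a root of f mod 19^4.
r_3 = 20284 (mod 130321)

Hensel: r_{i+1} = r_i − f(r_i)·(f′(r_i))^{-1} mod 19^{i+2}, f′(x) = 2x + 12. Iterate:
  r_0 = 11 (mod 19)
  r_1 = 68 (mod 361)
  r_2 = 6566 (mod 6859)
  r_3 = 20284 (mod 130321)
Final: r = 20284 satisfies f(r) ≡ 0 mod 19^4.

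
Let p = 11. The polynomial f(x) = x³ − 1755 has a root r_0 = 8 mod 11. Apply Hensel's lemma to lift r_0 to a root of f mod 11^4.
r_3 = 10832 (mod 14641)

Hensel: r_{i+1} = r_i − f(r_i)/f′(r_i) mod 11^{i+2}, where f′(x) = 3x². Iterate:
  r_0 = 8 (mod 11)
  r_1 = 63 (mod 121)
  r_2 = 184 (mod 1331)
  r_3 = 10832 (mod 14641)
Final: r = 10832 with f(r) ≡ 0 mod 11^4.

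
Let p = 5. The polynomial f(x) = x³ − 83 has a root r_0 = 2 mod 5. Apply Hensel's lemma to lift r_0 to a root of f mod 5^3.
r_2 = 102 (mod 125)

Hensel: r_{i+1} = r_i − f(r_i)/f′(r_i) mod 5^{i+2}, where f′(x) = 3x². Iterate:
  r_0 = 2 (mod 5)
  r_1 = 2 (mod 25)
  r_2 = 102 (mod 125)
Final: r = 102 with f(r) ≡ 0 mod 5^3.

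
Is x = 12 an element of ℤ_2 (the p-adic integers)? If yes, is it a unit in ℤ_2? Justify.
x ∈ ℤ_2 but not a unit; v_2(x) = 2 > 0

ℤ_2 = {x ∈ ℚ_2 : v_2(x) ≥ 0} and ℤ_2^× = {x ∈ ℤ_2 : v_2(x) = 0}. Here v_2(12) = v_2(num) − v_2(den) = 2; compare against these criteria.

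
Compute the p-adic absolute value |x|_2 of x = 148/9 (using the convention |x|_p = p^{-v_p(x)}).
|148/9|_2 = 1/4

Step 1 — compute v_2(x) by factoring powers of 2 out of the numerator and denominator: v_2(148/9) = 2. Step 2 — apply |x|_p = p^{-v_p(x)} = 2^{-2} = 1/4.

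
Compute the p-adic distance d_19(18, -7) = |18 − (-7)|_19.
d_19(18, -7) = 1

Step 1 — x − y = 18 − (-7) = 25. Step 2 — v_19(25) = 0 (factor: 25 = (19^0 · 25); the sign does not affect v_p). Step 3 — |x − y|_19 = 19^{0} = 1.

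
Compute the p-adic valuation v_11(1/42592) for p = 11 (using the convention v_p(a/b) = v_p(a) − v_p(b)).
v_11(1/42592) = -3

Factor powers of 11 from the numerator and denominator of the reduced fraction: 1 = 11^0 · 1 and 42592 = 11^3 · 32. Apply v_p(a/b) = v_p(a) − v_p(b): v_11(1/42592) = 0 − 3 = -3.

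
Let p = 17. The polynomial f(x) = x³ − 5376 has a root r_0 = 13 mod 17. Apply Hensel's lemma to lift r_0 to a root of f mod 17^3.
r_2 = 591 (mod 4913)

Hensel: r_{i+1} = r_i − f(r_i)/f′(r_i) mod 17^{i+2}, where f′(x) = 3x². Iterate:
  r_0 = 13 (mod 17)
  r_1 = 13 (mod 289)
  r_2 = 591 (mod 4913)
Final: r = 591 with f(r) ≡ 0 mod 17^3.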